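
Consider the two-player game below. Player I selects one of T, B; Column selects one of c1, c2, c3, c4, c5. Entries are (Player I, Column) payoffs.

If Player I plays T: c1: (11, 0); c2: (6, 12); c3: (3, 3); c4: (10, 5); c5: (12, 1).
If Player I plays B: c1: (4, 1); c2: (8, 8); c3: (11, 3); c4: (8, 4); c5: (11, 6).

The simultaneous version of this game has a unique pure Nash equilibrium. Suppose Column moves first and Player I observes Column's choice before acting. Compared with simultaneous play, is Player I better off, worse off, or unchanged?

Backward induction with Column moving first.
- c1: Player I compares 11, 4 and picks T; Column would get 0.
- c2: Player I compares 6, 8 and picks B; Column would get 8.
- c3: Player I compares 3, 11 and picks B; Column would get 3.
- c4: Player I compares 10, 8 and picks T; Column would get 5.
- c5: Player I compares 12, 11 and picks T; Column would get 1.
Among 0, 8, 3, 5, 1, the best is 8 at c2. Subgame-perfect outcome: (B, c2) with payoffs (8, 8).
Now find the simultaneous Nash equilibrium.
Player I's best replies: c1→T; c2→B; c3→B; c4→T; c5→T.
Column's best replies: T→c2; B→c2.
Only (B, c2) has each player best-responding; Nash payoffs (8, 8).
Player I earns 8 sequentially versus 8 at the Nash outcome: unchanged.

unchanged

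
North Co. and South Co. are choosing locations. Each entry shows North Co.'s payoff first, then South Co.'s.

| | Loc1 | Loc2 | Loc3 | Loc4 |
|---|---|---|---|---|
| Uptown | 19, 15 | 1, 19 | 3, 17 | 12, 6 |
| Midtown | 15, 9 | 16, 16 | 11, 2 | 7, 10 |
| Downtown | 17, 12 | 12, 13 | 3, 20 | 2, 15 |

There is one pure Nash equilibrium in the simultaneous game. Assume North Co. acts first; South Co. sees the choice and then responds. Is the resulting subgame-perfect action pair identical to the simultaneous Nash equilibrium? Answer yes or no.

Solve by backward induction (North Co. leads).
- Uptown: South Co. compares 15, 19, 17, 6 and picks Loc2; North Co. would get 1.
- Midtown: South Co. compares 9, 16, 2, 10 and picks Loc2; North Co. would get 16.
- Downtown: South Co. compares 12, 13, 20, 15 and picks Loc3; North Co. would get 3.
North Co.'s induced payoffs are 1, 16, 3, so North Co. commits to Midtown. Subgame-perfect outcome: (Midtown, Loc2) with payoffs (16, 16).
Under simultaneous play:
North Co.'s best replies: Loc1→Uptown; Loc2→Midtown; Loc3→Midtown; Loc4→Uptown.
South Co.'s best replies: Uptown→Loc2; Midtown→Loc2; Downtown→Loc3.
The unique mutual best reply is (Midtown, Loc2), giving (16, 16).
Sequential outcome (Midtown, Loc2) coincides with the Nash profile (Midtown, Loc2).

yes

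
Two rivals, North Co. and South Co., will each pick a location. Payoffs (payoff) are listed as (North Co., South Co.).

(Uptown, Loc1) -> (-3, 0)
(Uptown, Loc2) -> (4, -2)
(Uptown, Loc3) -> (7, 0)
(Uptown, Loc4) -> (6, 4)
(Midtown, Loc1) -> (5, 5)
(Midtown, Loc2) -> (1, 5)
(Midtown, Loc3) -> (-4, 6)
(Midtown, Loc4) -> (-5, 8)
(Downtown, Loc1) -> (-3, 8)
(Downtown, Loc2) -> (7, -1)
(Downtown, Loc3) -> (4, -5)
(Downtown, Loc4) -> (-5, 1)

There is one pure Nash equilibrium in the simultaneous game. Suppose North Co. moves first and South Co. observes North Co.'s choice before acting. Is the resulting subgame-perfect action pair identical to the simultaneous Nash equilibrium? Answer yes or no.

Work backward from South Co.'s decision.
- Uptown: BR = Loc4, leader payoff 6.
- Midtown: BR = Loc4, leader payoff -5.
- Downtown: BR = Loc1, leader payoff -3.
Maximizing over 6, -5, -3, North Co. chooses Uptown. Subgame-perfect outcome: (Uptown, Loc4) with payoffs (6, 4).
Under simultaneous play:
North Co.'s best replies: Loc1→Midtown; Loc2→Downtown; Loc3→Uptown; Loc4→Uptown.
South Co.'s best replies: Uptown→Loc4; Midtown→Loc4; Downtown→Loc1.
Only (Uptown, Loc4) has each player best-responding; Nash payoffs (6, 4).
Sequential outcome (Uptown, Loc4) coincides with the Nash profile (Uptown, Loc4).

yes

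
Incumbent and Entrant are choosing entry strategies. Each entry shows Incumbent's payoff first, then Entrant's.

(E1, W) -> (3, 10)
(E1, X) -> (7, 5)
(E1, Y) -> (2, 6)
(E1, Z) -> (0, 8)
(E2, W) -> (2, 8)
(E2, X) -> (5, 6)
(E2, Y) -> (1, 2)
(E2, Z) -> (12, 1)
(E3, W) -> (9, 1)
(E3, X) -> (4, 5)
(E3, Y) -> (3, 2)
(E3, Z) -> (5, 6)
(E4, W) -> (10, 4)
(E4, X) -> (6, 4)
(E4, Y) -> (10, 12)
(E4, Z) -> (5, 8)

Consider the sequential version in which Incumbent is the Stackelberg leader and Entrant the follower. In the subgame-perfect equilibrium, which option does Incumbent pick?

Backward induction with Incumbent moving first.
- E1 → Entrant plays W (best of 10, 5, 6, 8); Incumbent gets 3.
- E2 → Entrant plays W (best of 8, 6, 2, 1); Incumbent gets 2.
- E3 → Entrant plays Z (best of 1, 5, 2, 6); Incumbent gets 5.
- E4 → Entrant plays Y (best of 4, 4, 12, 8); Incumbent gets 10.
Among 3, 2, 5, 10, the best is 10 at E4. Subgame-perfect outcome: (E4, Y) with payoffs (10, 12).

E4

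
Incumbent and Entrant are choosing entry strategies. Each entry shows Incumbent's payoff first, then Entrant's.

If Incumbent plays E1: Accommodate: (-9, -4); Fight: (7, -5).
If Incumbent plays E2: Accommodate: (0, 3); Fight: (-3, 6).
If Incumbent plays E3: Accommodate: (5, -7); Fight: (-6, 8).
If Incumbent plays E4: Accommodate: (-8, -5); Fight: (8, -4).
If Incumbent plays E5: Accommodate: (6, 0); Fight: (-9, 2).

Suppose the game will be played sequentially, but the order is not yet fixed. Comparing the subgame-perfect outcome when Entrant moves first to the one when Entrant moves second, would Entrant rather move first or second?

If Incumbent leads: Entrant's best replies are E1→Accommodate, E2→Fight, E3→Fight, E4→Fight, E5→Fight; Incumbent's induced payoffs -9, -3, -6, 8, -9; outcome (E4, Fight), payoffs (8, -4).
If Entrant leads: Incumbent's best replies are Accommodate→E5, Fight→E4; Entrant's induced payoffs 0, -4; outcome (E5, Accommodate), payoffs (6, 0).
Entrant gets 0 moving first and -4 moving second, so Entrant prefers to move first.

first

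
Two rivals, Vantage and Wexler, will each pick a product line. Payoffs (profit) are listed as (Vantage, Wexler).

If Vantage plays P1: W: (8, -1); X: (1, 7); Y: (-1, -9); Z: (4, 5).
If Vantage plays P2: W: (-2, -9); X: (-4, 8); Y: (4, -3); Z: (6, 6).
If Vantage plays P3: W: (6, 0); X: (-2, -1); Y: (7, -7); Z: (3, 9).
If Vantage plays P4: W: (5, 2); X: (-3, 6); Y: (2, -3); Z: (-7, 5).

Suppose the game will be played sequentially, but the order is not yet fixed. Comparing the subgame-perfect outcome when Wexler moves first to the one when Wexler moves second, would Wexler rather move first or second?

second

If Vantage leads: Wexler's best replies are P1→X, P2→X, P3→Z, P4→X; Vantage's induced payoffs 1, -4, 3, -3; outcome (P3, Z), payoffs (3, 9).
If Wexler leads: Vantage's best replies are W→P1, X→P1, Y→P3, Z→P2; Wexler's induced payoffs -1, 7, -7, 6; outcome (P1, X), payoffs (1, 7).
Wexler gets 7 moving first and 9 moving second, so Wexler prefers to move second.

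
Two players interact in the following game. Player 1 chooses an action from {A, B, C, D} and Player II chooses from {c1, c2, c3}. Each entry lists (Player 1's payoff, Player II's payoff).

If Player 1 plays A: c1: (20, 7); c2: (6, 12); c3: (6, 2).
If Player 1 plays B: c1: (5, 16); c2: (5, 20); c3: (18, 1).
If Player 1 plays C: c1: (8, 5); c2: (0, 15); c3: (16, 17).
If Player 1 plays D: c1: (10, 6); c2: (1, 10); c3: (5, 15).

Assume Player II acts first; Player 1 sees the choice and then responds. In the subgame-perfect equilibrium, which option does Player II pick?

c2

Work backward from Player 1's decision.
- c1: BR = A, leader payoff 7.
- c2: BR = A, leader payoff 12.
- c3: BR = B, leader payoff 1.
Among 7, 12, 1, the best is 12 at c2. Subgame-perfect outcome: (A, c2) with payoffs (6, 12).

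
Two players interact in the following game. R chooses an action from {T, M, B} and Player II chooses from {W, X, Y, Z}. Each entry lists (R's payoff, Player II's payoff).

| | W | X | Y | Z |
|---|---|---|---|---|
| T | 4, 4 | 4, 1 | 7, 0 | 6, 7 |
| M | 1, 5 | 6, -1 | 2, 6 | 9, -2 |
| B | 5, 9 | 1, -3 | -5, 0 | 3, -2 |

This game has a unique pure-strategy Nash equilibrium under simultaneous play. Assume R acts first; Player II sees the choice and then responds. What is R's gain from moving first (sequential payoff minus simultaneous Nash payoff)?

1

Work backward from Player II's decision.
- T: Player II compares 4, 1, 0, 7 and picks Z; R would get 6.
- M: Player II compares 5, -1, 6, -2 and picks Y; R would get 2.
- B: Player II compares 9, -3, 0, -2 and picks W; R would get 5.
R's induced payoffs are 6, 2, 5, so R commits to T. Subgame-perfect outcome: (T, Z) with payoffs (6, 7).
For the simultaneous game, intersect best replies.
R's best replies: W→B; X→M; Y→T; Z→M.
Player II's best replies: T→Z; M→Y; B→W.
The unique mutual best reply is (B, W), giving (5, 9).
R's commitment gain: 6 − 5 = 1.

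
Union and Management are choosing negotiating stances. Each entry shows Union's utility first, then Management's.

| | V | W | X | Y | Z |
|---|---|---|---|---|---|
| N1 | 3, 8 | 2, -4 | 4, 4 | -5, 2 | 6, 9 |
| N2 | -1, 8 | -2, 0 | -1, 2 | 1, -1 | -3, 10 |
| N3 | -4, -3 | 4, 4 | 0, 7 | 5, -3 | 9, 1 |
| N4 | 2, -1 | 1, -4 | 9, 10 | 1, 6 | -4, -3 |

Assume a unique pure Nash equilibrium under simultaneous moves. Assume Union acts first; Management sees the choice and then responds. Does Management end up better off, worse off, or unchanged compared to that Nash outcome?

Management best-responds to each possible Union move:
- N1: Management compares 8, -4, 4, 2, 9 and picks Z; Union would get 6.
- N2: Management compares 8, 0, 2, -1, 10 and picks Z; Union would get -3.
- N3: Management compares -3, 4, 7, -3, 1 and picks X; Union would get 0.
- N4: Management compares -1, -4, 10, 6, -3 and picks X; Union would get 9.
Among 6, -3, 0, 9, the best is 9 at N4. Subgame-perfect outcome: (N4, X) with payoffs (9, 10).
For the simultaneous game, intersect best replies.
Union's best replies: V→N1; W→N3; X→N4; Y→N3; Z→N3.
Management's best replies: N1→Z; N2→Z; N3→X; N4→X.
The unique mutual best reply is (N4, X), giving (9, 10).
Management earns 10 sequentially versus 10 at the Nash outcome: unchanged.

unchanged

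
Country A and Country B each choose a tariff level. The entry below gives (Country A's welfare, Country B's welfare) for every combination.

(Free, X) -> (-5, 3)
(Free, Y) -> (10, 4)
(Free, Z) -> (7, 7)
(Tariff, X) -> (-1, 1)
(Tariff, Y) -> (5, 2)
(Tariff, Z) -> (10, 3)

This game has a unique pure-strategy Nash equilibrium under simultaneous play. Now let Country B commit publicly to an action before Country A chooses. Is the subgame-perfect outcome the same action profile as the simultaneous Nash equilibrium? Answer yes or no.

Work backward from Country A's decision.
- X → Country A plays Tariff (best of -5, -1); Country B gets 1.
- Y → Country A plays Free (best of 10, 5); Country B gets 4.
- Z → Country A plays Tariff (best of 7, 10); Country B gets 3.
Maximizing over 1, 4, 3, Country B chooses Y. Subgame-perfect outcome: (Free, Y) with payoffs (10, 4).
Now find the simultaneous Nash equilibrium.
Country A's best replies: X→Tariff; Y→Free; Z→Tariff.
Country B's best replies: Free→Z; Tariff→Z.
The unique mutual best reply is (Tariff, Z), giving (10, 3).
Sequential outcome (Free, Y) differs from the Nash profile (Tariff, Z).

no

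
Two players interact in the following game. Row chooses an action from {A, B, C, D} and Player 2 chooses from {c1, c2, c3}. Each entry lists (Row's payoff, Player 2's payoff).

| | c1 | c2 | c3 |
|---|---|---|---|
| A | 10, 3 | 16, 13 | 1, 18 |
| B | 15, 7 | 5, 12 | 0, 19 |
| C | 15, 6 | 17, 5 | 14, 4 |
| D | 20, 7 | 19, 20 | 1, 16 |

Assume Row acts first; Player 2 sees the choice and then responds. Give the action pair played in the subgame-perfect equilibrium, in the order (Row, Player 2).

(D, c2)

Solve by backward induction (Row leads).
- A: BR = c3, leader payoff 1.
- B: BR = c3, leader payoff 0.
- C: BR = c1, leader payoff 15.
- D: BR = c2, leader payoff 19.
Maximizing over 1, 0, 15, 19, Row chooses D. Subgame-perfect outcome: (D, c2) with payoffs (19, 20).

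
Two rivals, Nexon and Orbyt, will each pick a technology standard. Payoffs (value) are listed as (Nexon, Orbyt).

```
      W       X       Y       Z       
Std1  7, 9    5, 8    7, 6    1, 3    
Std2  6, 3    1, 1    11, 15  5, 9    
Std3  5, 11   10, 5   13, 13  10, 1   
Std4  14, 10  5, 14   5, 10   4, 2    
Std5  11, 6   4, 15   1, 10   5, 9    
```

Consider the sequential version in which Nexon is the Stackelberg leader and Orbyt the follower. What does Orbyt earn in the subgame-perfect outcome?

Work backward from Orbyt's decision.
- Std1: Orbyt compares 9, 8, 6, 3 and picks W; Nexon would get 7.
- Std2: Orbyt compares 3, 1, 15, 9 and picks Y; Nexon would get 11.
- Std3: Orbyt compares 11, 5, 13, 1 and picks Y; Nexon would get 13.
- Std4: Orbyt compares 10, 14, 10, 2 and picks X; Nexon would get 5.
- Std5: Orbyt compares 6, 15, 10, 9 and picks X; Nexon would get 4.
Nexon's induced payoffs are 7, 11, 13, 5, 4, so Nexon commits to Std3. Subgame-perfect outcome: (Std3, Y) with payoffs (13, 13).

13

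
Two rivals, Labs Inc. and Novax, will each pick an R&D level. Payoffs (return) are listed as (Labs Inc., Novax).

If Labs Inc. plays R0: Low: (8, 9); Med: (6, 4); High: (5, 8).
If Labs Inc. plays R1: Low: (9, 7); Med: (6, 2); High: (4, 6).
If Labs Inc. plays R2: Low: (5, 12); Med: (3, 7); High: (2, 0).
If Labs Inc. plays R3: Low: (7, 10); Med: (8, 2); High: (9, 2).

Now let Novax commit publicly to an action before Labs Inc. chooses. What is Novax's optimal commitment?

Solve by backward induction (Novax leads).
- Low: BR = R1, leader payoff 7.
- Med: BR = R3, leader payoff 2.
- High: BR = R3, leader payoff 2.
Maximizing over 7, 2, 2, Novax chooses Low. Subgame-perfect outcome: (R1, Low) with payoffs (9, 7).

Low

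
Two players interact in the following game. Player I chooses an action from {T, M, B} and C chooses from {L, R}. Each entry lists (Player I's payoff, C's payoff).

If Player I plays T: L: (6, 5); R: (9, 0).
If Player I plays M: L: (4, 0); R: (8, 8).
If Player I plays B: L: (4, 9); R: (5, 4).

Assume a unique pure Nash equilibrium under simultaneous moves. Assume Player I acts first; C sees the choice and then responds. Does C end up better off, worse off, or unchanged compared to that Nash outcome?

better off

Work backward from C's decision.
- T: BR = L, leader payoff 6.
- M: BR = R, leader payoff 8.
- B: BR = L, leader payoff 4.
Player I's induced payoffs are 6, 8, 4, so Player I commits to M. Subgame-perfect outcome: (M, R) with payoffs (8, 8).
Under simultaneous play:
Player I's best replies: L→T; R→T.
C's best replies: T→L; M→R; B→L.
The unique mutual best reply is (T, L), giving (6, 5).
C earns 8 sequentially versus 5 at the Nash outcome: better off.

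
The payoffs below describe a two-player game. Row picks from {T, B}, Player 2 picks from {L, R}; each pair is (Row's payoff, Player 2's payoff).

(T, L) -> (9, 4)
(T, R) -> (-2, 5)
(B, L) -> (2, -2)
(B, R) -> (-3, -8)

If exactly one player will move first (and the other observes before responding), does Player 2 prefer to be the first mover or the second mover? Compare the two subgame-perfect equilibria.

If Row leads: Player 2's best replies are T→R, B→L; Row's induced payoffs -2, 2; outcome (B, L), payoffs (2, -2).
If Player 2 leads: Row's best replies are L→T, R→T; Player 2's induced payoffs 4, 5; outcome (T, R), payoffs (-2, 5).
Player 2 gets 5 moving first and -2 moving second, so Player 2 prefers to move first.

first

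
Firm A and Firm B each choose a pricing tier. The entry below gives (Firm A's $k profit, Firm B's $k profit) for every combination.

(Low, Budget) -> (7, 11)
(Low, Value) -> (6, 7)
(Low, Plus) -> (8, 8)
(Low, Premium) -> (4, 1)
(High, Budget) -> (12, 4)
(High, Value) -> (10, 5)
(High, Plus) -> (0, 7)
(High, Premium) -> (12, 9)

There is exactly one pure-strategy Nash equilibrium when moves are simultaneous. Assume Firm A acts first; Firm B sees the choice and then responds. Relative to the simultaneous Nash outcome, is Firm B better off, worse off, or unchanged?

unchanged

Firm B best-responds to each possible Firm A move:
- Low → Firm B plays Budget (best of 11, 7, 8, 1); Firm A gets 7.
- High → Firm B plays Premium (best of 4, 5, 7, 9); Firm A gets 12.
Firm A's induced payoffs are 7, 12, so Firm A commits to High. Subgame-perfect outcome: (High, Premium) with payoffs (12, 9).
Under simultaneous play:
Firm A's best replies: Budget→High; Value→High; Plus→Low; Premium→High.
Firm B's best replies: Low→Budget; High→Premium.
Only (High, Premium) has each player best-responding; Nash payoffs (12, 9).
Firm B earns 9 sequentially versus 9 at the Nash outcome: unchanged.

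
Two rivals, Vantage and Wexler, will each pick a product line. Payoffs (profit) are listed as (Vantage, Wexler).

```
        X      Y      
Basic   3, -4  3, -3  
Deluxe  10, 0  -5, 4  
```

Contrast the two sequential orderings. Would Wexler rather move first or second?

first

If Vantage leads: Wexler's best replies are Basic→Y, Deluxe→Y; Vantage's induced payoffs 3, -5; outcome (Basic, Y), payoffs (3, -3).
If Wexler leads: Vantage's best replies are X→Deluxe, Y→Basic; Wexler's induced payoffs 0, -3; outcome (Deluxe, X), payoffs (10, 0).
Wexler gets 0 moving first and -3 moving second, so Wexler prefers to move first.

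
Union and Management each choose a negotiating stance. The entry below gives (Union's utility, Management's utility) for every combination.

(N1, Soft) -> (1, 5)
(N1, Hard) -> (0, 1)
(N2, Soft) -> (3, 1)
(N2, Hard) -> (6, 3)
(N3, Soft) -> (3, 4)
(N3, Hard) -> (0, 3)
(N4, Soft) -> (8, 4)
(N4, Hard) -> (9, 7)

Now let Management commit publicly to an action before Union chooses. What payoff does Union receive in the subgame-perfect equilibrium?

Solve by backward induction (Management leads).
- Soft → Union plays N4 (best of 1, 3, 3, 8); Management gets 4.
- Hard → Union plays N4 (best of 0, 6, 0, 9); Management gets 7.
Management's induced payoffs are 4, 7, so Management commits to Hard. Subgame-perfect outcome: (N4, Hard) with payoffs (9, 7).

9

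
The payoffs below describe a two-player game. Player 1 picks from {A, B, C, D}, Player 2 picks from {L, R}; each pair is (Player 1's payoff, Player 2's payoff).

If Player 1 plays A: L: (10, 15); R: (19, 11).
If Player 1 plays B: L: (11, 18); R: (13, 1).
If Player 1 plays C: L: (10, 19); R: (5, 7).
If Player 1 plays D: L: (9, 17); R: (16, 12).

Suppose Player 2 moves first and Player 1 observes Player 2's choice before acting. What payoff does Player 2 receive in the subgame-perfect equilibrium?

18

Work backward from Player 1's decision.
- L → Player 1 plays B (best of 10, 11, 10, 9); Player 2 gets 18.
- R → Player 1 plays A (best of 19, 13, 5, 16); Player 2 gets 11.
Player 2's induced payoffs are 18, 11, so Player 2 commits to L. Subgame-perfect outcome: (B, L) with payoffs (11, 18).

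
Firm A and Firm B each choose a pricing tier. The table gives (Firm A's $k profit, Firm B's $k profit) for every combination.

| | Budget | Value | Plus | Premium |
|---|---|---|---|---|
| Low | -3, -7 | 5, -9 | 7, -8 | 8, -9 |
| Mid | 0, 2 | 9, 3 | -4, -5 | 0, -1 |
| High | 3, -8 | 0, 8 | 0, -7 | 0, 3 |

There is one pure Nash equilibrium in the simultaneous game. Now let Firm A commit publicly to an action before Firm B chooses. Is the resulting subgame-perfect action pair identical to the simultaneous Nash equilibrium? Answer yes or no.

Solve by backward induction (Firm A leads).
- Low → Firm B plays Budget (best of -7, -9, -8, -9); Firm A gets -3.
- Mid → Firm B plays Value (best of 2, 3, -5, -1); Firm A gets 9.
- High → Firm B plays Value (best of -8, 8, -7, 3); Firm A gets 0.
Among -3, 9, 0, the best is 9 at Mid. Subgame-perfect outcome: (Mid, Value) with payoffs (9, 3).
Under simultaneous play:
Firm A's best replies: Budget→High; Value→Mid; Plus→Low; Premium→Low.
Firm B's best replies: Low→Budget; Mid→Value; High→Value.
The unique mutual best reply is (Mid, Value), giving (9, 3).
Sequential outcome (Mid, Value) coincides with the Nash profile (Mid, Value).

yes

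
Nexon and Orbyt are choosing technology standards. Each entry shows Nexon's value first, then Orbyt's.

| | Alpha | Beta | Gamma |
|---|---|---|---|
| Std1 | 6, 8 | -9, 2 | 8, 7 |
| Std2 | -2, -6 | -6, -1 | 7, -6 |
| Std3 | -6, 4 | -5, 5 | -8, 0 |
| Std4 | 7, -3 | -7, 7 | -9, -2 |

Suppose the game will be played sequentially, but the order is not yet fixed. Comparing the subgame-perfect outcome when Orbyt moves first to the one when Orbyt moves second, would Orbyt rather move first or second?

second

If Nexon leads: Orbyt's best replies are Std1→Alpha, Std2→Beta, Std3→Beta, Std4→Beta; Nexon's induced payoffs 6, -6, -5, -7; outcome (Std1, Alpha), payoffs (6, 8).
If Orbyt leads: Nexon's best replies are Alpha→Std4, Beta→Std3, Gamma→Std1; Orbyt's induced payoffs -3, 5, 7; outcome (Std1, Gamma), payoffs (8, 7).
Orbyt gets 7 moving first and 8 moving second, so Orbyt prefers to move second.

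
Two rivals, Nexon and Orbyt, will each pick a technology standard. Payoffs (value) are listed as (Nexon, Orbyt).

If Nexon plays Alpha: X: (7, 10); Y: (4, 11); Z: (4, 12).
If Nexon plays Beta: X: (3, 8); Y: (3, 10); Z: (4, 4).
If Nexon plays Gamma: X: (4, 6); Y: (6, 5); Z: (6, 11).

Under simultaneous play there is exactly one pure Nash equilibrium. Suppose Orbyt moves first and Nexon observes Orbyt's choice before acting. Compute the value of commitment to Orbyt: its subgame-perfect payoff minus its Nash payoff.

Backward induction with Orbyt moving first.
- X: BR = Alpha, leader payoff 10.
- Y: BR = Gamma, leader payoff 5.
- Z: BR = Gamma, leader payoff 11.
Maximizing over 10, 5, 11, Orbyt chooses Z. Subgame-perfect outcome: (Gamma, Z) with payoffs (6, 11).
Now find the simultaneous Nash equilibrium.
Nexon's best replies: X→Alpha; Y→Gamma; Z→Gamma.
Orbyt's best replies: Alpha→Z; Beta→Y; Gamma→Z.
Only (Gamma, Z) has each player best-responding; Nash payoffs (6, 11).
Orbyt's commitment gain: 11 − 11 = 0.

0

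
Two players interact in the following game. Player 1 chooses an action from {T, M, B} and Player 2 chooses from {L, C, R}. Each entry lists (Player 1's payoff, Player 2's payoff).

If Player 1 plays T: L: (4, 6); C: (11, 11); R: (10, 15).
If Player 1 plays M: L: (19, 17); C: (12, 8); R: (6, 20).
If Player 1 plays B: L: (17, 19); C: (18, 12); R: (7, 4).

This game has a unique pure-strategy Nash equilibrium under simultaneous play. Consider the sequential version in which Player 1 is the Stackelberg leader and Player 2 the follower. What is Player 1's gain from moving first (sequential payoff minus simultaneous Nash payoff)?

Player 2 best-responds to each possible Player 1 move:
- T: BR = R, leader payoff 10.
- M: BR = R, leader payoff 6.
- B: BR = L, leader payoff 17.
Among 10, 6, 17, the best is 17 at B. Subgame-perfect outcome: (B, L) with payoffs (17, 19).
For the simultaneous game, intersect best replies.
Player 1's best replies: L→M; C→B; R→T.
Player 2's best replies: T→R; M→R; B→L.
The unique mutual best reply is (T, R), giving (10, 15).
Player 1's commitment gain: 17 − 10 = 7.

7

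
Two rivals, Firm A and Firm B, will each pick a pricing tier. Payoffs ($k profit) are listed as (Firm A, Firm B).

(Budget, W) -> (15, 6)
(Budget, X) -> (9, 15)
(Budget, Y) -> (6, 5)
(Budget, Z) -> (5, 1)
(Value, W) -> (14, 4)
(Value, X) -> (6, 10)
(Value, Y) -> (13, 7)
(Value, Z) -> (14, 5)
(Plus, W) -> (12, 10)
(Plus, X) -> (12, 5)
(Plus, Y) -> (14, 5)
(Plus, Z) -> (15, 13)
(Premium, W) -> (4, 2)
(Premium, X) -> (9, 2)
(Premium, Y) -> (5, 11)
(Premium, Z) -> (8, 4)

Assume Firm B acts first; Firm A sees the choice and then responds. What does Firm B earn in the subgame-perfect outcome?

13

Solve by backward induction (Firm B leads).
- W → Firm A plays Budget (best of 15, 14, 12, 4); Firm B gets 6.
- X → Firm A plays Plus (best of 9, 6, 12, 9); Firm B gets 5.
- Y → Firm A plays Plus (best of 6, 13, 14, 5); Firm B gets 5.
- Z → Firm A plays Plus (best of 5, 14, 15, 8); Firm B gets 13.
Maximizing over 6, 5, 5, 13, Firm B chooses Z. Subgame-perfect outcome: (Plus, Z) with payoffs (15, 13).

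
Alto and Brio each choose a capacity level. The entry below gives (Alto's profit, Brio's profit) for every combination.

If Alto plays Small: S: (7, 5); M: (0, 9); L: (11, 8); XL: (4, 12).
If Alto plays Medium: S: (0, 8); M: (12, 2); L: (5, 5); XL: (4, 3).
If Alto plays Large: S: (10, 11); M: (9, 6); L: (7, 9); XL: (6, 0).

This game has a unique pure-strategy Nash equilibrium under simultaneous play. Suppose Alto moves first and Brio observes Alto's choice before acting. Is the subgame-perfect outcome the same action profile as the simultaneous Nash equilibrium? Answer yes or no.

Solve by backward induction (Alto leads).
- Small → Brio plays XL (best of 5, 9, 8, 12); Alto gets 4.
- Medium → Brio plays S (best of 8, 2, 5, 3); Alto gets 0.
- Large → Brio plays S (best of 11, 6, 9, 0); Alto gets 10.
Among 4, 0, 10, the best is 10 at Large. Subgame-perfect outcome: (Large, S) with payoffs (10, 11).
Now find the simultaneous Nash equilibrium.
Alto's best replies: S→Large; M→Medium; L→Small; XL→Large.
Brio's best replies: Small→XL; Medium→S; Large→S.
Only (Large, S) has each player best-responding; Nash payoffs (10, 11).
Sequential outcome (Large, S) coincides with the Nash profile (Large, S).

yes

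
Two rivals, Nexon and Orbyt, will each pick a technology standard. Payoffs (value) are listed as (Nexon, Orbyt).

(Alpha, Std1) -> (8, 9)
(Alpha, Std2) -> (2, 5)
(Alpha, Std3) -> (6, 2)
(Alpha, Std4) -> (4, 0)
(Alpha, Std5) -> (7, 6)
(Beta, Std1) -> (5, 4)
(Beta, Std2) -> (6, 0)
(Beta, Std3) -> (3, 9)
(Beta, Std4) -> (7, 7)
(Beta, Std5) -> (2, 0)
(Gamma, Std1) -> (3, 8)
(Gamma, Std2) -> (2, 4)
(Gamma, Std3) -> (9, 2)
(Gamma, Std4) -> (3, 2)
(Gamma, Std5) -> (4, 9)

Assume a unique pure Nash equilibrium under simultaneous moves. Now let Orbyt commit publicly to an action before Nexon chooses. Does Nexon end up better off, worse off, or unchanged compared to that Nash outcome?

unchanged

Nexon best-responds to each possible Orbyt move:
- Std1: BR = Alpha, leader payoff 9.
- Std2: BR = Beta, leader payoff 0.
- Std3: BR = Gamma, leader payoff 2.
- Std4: BR = Beta, leader payoff 7.
- Std5: BR = Alpha, leader payoff 6.
Among 9, 0, 2, 7, 6, the best is 9 at Std1. Subgame-perfect outcome: (Alpha, Std1) with payoffs (8, 9).
For the simultaneous game, intersect best replies.
Nexon's best replies: Std1→Alpha; Std2→Beta; Std3→Gamma; Std4→Beta; Std5→Alpha.
Orbyt's best replies: Alpha→Std1; Beta→Std3; Gamma→Std5.
The unique mutual best reply is (Alpha, Std1), giving (8, 9).
Nexon earns 8 sequentially versus 8 at the Nash outcome: unchanged.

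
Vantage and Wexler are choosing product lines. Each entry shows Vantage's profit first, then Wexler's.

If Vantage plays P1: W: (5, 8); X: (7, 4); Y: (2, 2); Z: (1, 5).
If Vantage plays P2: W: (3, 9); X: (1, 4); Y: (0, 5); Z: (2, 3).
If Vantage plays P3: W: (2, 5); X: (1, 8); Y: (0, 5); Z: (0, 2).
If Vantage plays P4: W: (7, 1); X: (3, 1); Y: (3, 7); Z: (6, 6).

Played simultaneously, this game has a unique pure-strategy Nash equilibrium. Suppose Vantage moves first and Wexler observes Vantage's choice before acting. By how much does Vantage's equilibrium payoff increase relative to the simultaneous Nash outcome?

2

Solve by backward induction (Vantage leads).
- P1 → Wexler plays W (best of 8, 4, 2, 5); Vantage gets 5.
- P2 → Wexler plays W (best of 9, 4, 5, 3); Vantage gets 3.
- P3 → Wexler plays X (best of 5, 8, 5, 2); Vantage gets 1.
- P4 → Wexler plays Y (best of 1, 1, 7, 6); Vantage gets 3.
Among 5, 3, 1, 3, the best is 5 at P1. Subgame-perfect outcome: (P1, W) with payoffs (5, 8).
Now find the simultaneous Nash equilibrium.
Vantage's best replies: W→P4; X→P1; Y→P4; Z→P4.
Wexler's best replies: P1→W; P2→W; P3→X; P4→Y.
The unique mutual best reply is (P4, Y), giving (3, 7).
Vantage's commitment gain: 5 − 3 = 2.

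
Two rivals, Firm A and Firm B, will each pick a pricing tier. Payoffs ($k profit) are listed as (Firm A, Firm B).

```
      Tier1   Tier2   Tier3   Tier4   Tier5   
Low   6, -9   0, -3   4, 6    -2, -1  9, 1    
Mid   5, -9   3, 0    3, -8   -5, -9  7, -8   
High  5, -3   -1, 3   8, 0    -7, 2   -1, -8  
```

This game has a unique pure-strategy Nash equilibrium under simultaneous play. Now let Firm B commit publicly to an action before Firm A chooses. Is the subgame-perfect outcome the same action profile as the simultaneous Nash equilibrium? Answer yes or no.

no

Firm A best-responds to each possible Firm B move:
- Tier1: BR = Low, leader payoff -9.
- Tier2: BR = Mid, leader payoff 0.
- Tier3: BR = High, leader payoff 0.
- Tier4: BR = Low, leader payoff -1.
- Tier5: BR = Low, leader payoff 1.
Maximizing over -9, 0, 0, -1, 1, Firm B chooses Tier5. Subgame-perfect outcome: (Low, Tier5) with payoffs (9, 1).
Now find the simultaneous Nash equilibrium.
Firm A's best replies: Tier1→Low; Tier2→Mid; Tier3→High; Tier4→Low; Tier5→Low.
Firm B's best replies: Low→Tier3; Mid→Tier2; High→Tier2.
Only (Mid, Tier2) has each player best-responding; Nash payoffs (3, 0).
Sequential outcome (Low, Tier5) differs from the Nash profile (Mid, Tier2).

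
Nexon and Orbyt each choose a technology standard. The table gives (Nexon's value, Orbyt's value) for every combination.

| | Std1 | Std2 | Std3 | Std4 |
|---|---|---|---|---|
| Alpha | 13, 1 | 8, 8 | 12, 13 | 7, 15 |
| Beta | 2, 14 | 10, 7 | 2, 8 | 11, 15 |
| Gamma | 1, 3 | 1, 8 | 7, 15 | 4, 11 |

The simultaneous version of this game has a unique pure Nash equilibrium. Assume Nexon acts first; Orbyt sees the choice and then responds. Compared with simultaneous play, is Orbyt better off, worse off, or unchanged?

unchanged

Solve by backward induction (Nexon leads).
- Alpha → Orbyt plays Std4 (best of 1, 8, 13, 15); Nexon gets 7.
- Beta → Orbyt plays Std4 (best of 14, 7, 8, 15); Nexon gets 11.
- Gamma → Orbyt plays Std3 (best of 3, 8, 15, 11); Nexon gets 7.
Among 7, 11, 7, the best is 11 at Beta. Subgame-perfect outcome: (Beta, Std4) with payoffs (11, 15).
Under simultaneous play:
Nexon's best replies: Std1→Alpha; Std2→Beta; Std3→Alpha; Std4→Beta.
Orbyt's best replies: Alpha→Std4; Beta→Std4; Gamma→Std3.
Only (Beta, Std4) has each player best-responding; Nash payoffs (11, 15).
Orbyt earns 15 sequentially versus 15 at the Nash outcome: unchanged.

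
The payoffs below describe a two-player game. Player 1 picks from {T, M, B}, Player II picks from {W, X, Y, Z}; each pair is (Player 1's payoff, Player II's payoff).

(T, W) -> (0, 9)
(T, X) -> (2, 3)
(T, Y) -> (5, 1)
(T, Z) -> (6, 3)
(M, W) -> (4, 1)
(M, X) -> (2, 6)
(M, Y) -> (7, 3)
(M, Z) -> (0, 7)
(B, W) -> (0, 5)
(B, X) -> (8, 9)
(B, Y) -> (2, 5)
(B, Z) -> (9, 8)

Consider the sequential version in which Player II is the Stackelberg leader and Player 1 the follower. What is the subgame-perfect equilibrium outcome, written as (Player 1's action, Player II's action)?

(B, X)

Backward induction with Player II moving first.
- W: Player 1 compares 0, 4, 0 and picks M; Player II would get 1.
- X: Player 1 compares 2, 2, 8 and picks B; Player II would get 9.
- Y: Player 1 compares 5, 7, 2 and picks M; Player II would get 3.
- Z: Player 1 compares 6, 0, 9 and picks B; Player II would get 8.
Among 1, 9, 3, 8, the best is 9 at X. Subgame-perfect outcome: (B, X) with payoffs (8, 9).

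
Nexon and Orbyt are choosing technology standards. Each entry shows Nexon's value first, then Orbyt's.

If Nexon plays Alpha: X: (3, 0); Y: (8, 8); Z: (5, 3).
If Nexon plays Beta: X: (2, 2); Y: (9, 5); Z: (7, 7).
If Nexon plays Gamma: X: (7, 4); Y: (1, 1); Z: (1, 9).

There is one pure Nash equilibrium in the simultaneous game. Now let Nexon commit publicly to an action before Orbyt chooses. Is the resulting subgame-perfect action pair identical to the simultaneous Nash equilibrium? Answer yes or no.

no

Work backward from Orbyt's decision.
- Alpha → Orbyt plays Y (best of 0, 8, 3); Nexon gets 8.
- Beta → Orbyt plays Z (best of 2, 5, 7); Nexon gets 7.
- Gamma → Orbyt plays Z (best of 4, 1, 9); Nexon gets 1.
Among 8, 7, 1, the best is 8 at Alpha. Subgame-perfect outcome: (Alpha, Y) with payoffs (8, 8).
Now find the simultaneous Nash equilibrium.
Nexon's best replies: X→Gamma; Y→Beta; Z→Beta.
Orbyt's best replies: Alpha→Y; Beta→Z; Gamma→Z.
Only (Beta, Z) has each player best-responding; Nash payoffs (7, 7).
Sequential outcome (Alpha, Y) differs from the Nash profile (Beta, Z).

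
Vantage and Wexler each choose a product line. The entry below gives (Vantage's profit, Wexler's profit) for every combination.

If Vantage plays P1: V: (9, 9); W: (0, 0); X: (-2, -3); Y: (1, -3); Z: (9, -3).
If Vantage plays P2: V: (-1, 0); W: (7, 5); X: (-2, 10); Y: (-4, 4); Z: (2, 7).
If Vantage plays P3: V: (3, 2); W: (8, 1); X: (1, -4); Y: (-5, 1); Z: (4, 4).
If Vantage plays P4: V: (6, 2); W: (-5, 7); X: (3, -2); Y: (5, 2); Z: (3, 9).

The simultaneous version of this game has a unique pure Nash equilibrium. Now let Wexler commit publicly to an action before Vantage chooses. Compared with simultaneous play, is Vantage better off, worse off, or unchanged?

unchanged

Backward induction with Wexler moving first.
- V → Vantage plays P1 (best of 9, -1, 3, 6); Wexler gets 9.
- W → Vantage plays P3 (best of 0, 7, 8, -5); Wexler gets 1.
- X → Vantage plays P4 (best of -2, -2, 1, 3); Wexler gets -2.
- Y → Vantage plays P4 (best of 1, -4, -5, 5); Wexler gets 2.
- Z → Vantage plays P1 (best of 9, 2, 4, 3); Wexler gets -3.
Wexler's induced payoffs are 9, 1, -2, 2, -3, so Wexler commits to V. Subgame-perfect outcome: (P1, V) with payoffs (9, 9).
For the simultaneous game, intersect best replies.
Vantage's best replies: V→P1; W→P3; X→P4; Y→P4; Z→P1.
Wexler's best replies: P1→V; P2→X; P3→Z; P4→Z.
The unique mutual best reply is (P1, V), giving (9, 9).
Vantage earns 9 sequentially versus 9 at the Nash outcome: unchanged.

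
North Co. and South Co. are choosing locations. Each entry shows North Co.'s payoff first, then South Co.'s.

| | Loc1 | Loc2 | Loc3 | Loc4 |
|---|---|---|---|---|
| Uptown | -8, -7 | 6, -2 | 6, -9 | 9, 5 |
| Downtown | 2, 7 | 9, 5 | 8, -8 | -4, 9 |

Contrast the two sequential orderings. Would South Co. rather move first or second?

If North Co. leads: South Co.'s best replies are Uptown→Loc4, Downtown→Loc4; North Co.'s induced payoffs 9, -4; outcome (Uptown, Loc4), payoffs (9, 5).
If South Co. leads: North Co.'s best replies are Loc1→Downtown, Loc2→Downtown, Loc3→Downtown, Loc4→Uptown; South Co.'s induced payoffs 7, 5, -8, 5; outcome (Downtown, Loc1), payoffs (2, 7).
South Co. gets 7 moving first and 5 moving second, so South Co. prefers to move first.

first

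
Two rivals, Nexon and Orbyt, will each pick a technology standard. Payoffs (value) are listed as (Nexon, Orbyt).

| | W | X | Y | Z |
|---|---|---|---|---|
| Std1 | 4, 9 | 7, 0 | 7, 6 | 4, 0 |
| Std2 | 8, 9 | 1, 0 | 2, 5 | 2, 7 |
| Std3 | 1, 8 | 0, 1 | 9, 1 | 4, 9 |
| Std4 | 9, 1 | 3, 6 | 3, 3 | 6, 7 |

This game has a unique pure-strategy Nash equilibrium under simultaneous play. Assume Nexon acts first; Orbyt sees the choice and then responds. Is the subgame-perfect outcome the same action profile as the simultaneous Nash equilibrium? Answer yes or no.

no

Solve by backward induction (Nexon leads).
- Std1: Orbyt compares 9, 0, 6, 0 and picks W; Nexon would get 4.
- Std2: Orbyt compares 9, 0, 5, 7 and picks W; Nexon would get 8.
- Std3: Orbyt compares 8, 1, 1, 9 and picks Z; Nexon would get 4.
- Std4: Orbyt compares 1, 6, 3, 7 and picks Z; Nexon would get 6.
Maximizing over 4, 8, 4, 6, Nexon chooses Std2. Subgame-perfect outcome: (Std2, W) with payoffs (8, 9).
For the simultaneous game, intersect best replies.
Nexon's best replies: W→Std4; X→Std1; Y→Std3; Z→Std4.
Orbyt's best replies: Std1→W; Std2→W; Std3→Z; Std4→Z.
Only (Std4, Z) has each player best-responding; Nash payoffs (6, 7).
Sequential outcome (Std2, W) differs from the Nash profile (Std4, Z).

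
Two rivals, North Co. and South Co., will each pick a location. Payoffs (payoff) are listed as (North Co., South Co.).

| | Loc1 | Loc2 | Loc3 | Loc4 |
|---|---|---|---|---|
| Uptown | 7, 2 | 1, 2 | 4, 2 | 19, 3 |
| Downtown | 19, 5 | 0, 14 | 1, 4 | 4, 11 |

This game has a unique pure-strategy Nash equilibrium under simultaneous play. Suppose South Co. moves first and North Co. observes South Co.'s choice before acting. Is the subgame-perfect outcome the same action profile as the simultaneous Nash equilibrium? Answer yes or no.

Solve by backward induction (South Co. leads).
- Loc1 → North Co. plays Downtown (best of 7, 19); South Co. gets 5.
- Loc2 → North Co. plays Uptown (best of 1, 0); South Co. gets 2.
- Loc3 → North Co. plays Uptown (best of 4, 1); South Co. gets 2.
- Loc4 → North Co. plays Uptown (best of 19, 4); South Co. gets 3.
Among 5, 2, 2, 3, the best is 5 at Loc1. Subgame-perfect outcome: (Downtown, Loc1) with payoffs (19, 5).
Now find the simultaneous Nash equilibrium.
North Co.'s best replies: Loc1→Downtown; Loc2→Uptown; Loc3→Uptown; Loc4→Uptown.
South Co.'s best replies: Uptown→Loc4; Downtown→Loc2.
Only (Uptown, Loc4) has each player best-responding; Nash payoffs (19, 3).
Sequential outcome (Downtown, Loc1) differs from the Nash profile (Uptown, Loc4).

no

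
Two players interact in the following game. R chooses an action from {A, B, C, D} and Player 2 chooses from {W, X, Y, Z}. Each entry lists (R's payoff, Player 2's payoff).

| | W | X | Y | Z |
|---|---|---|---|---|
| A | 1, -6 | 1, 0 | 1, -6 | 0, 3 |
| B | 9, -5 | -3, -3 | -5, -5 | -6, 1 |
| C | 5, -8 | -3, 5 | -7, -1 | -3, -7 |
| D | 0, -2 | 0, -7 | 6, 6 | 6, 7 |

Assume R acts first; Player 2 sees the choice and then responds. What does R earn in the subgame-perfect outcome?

Backward induction with R moving first.
- A → Player 2 plays Z (best of -6, 0, -6, 3); R gets 0.
- B → Player 2 plays Z (best of -5, -3, -5, 1); R gets -6.
- C → Player 2 plays X (best of -8, 5, -1, -7); R gets -3.
- D → Player 2 plays Z (best of -2, -7, 6, 7); R gets 6.
Maximizing over 0, -6, -3, 6, R chooses D. Subgame-perfect outcome: (D, Z) with payoffs (6, 7).

6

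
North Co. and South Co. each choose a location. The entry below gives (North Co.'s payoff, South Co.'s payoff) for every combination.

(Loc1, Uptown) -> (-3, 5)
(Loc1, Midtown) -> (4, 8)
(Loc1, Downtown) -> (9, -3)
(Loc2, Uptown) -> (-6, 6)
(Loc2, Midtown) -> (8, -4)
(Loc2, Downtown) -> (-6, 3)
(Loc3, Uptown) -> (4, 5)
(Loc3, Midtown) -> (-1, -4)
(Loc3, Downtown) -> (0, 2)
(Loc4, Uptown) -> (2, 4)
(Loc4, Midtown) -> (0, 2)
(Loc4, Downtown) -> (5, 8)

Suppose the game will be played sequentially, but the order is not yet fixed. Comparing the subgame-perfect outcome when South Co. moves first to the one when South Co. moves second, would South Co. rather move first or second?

second

If North Co. leads: South Co.'s best replies are Loc1→Midtown, Loc2→Uptown, Loc3→Uptown, Loc4→Downtown; North Co.'s induced payoffs 4, -6, 4, 5; outcome (Loc4, Downtown), payoffs (5, 8).
If South Co. leads: North Co.'s best replies are Uptown→Loc3, Midtown→Loc2, Downtown→Loc1; South Co.'s induced payoffs 5, -4, -3; outcome (Loc3, Uptown), payoffs (4, 5).
South Co. gets 5 moving first and 8 moving second, so South Co. prefers to move second.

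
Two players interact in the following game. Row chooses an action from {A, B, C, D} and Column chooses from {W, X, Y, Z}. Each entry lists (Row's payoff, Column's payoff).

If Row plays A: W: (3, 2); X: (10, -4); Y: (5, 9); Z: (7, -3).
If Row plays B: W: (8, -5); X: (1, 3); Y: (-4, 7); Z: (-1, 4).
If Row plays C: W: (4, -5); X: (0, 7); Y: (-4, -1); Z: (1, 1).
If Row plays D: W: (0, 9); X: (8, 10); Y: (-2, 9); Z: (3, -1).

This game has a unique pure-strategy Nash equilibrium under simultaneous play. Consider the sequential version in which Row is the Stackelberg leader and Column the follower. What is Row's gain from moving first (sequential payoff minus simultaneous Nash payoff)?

3

Work backward from Column's decision.
- A → Column plays Y (best of 2, -4, 9, -3); Row gets 5.
- B → Column plays Y (best of -5, 3, 7, 4); Row gets -4.
- C → Column plays X (best of -5, 7, -1, 1); Row gets 0.
- D → Column plays X (best of 9, 10, 9, -1); Row gets 8.
Row's induced payoffs are 5, -4, 0, 8, so Row commits to D. Subgame-perfect outcome: (D, X) with payoffs (8, 10).
Now find the simultaneous Nash equilibrium.
Row's best replies: W→B; X→A; Y→A; Z→A.
Column's best replies: A→Y; B→Y; C→X; D→X.
Only (A, Y) has each player best-responding; Nash payoffs (5, 9).
Row's commitment gain: 8 − 5 = 3.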